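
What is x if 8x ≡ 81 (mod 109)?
x ≡ 51 (mod 109)

gcd(8, 109) = 1, which divides 81, so solutions exist.
Find 8^(-1) mod 109 by the extended Euclidean algorithm:
109 = 13 × 8 + 5  ⟹  5 = (1)·109 + (-13)·8
8 = 1 × 5 + 3  ⟹  3 = (-1)·109 + (14)·8
5 = 1 × 3 + 2  ⟹  2 = (2)·109 + (-27)·8
3 = 1 × 2 + 1  ⟹  1 = (-3)·109 + (41)·8
So (41)·8 ≡ 1 (mod 109), i.e. 8^(-1) ≡ 41 (mod 109).
x ≡ 41 × 81 = 3321 ≡ 51 (mod 109).
Check: 8 × 51 = 408 ≡ 81 (mod 109).
Unique solution: x ≡ 51 (mod 109)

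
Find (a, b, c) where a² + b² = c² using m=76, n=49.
(3375, 7448, 8177)

Euclid's formula: a = m² - n², b = 2mn, c = m² + n²
m = 76, n = 49
a = 76² - 49² = 5776 - 2401 = 3375
b = 2 × 76 × 49 = 7448
c = 76² + 49² = 5776 + 2401 = 8177
Verification: 3375² + 7448² = 11390625 + 55472704 = 66863329 = 8177² ✓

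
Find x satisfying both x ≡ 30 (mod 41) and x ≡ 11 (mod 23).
563

Using Chinese Remainder Theorem:
M = 41 × 23 = 943
M1 = 23, M2 = 41
y1 = 23^(-1) mod 41 = 25
y2 = 41^(-1) mod 23 = 9
x = (30×23×25 + 11×41×9) mod 943 = 563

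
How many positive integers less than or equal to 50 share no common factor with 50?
20

50 = 2 × 5^2
φ(n) = n × ∏(1 - 1/p) for each prime p dividing n
φ(50) = 50 × (1 - 1/2) × (1 - 1/5) = 20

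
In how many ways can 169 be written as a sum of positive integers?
250438925115

p(n) counts ways to write n as a sum of positive integers (order ignored).
Euler's pentagonal recurrence: p(k) = p(k-1) + p(k-2) - p(k-5) - p(k-7) + p(k-12) + p(k-15) - ... (offsets j(3j∓1)/2, signs ++--, p(0)=1, p(<0)=0).
DP table for k = 0..168: p(0)=1, p(1)=1, p(2)=2, p(3)=3, p(4)=5, p(5)=7, p(6)=11, p(7)=15, p(8)=22, p(9)=30, p(10)=42, p(11)=56, p(12)=77, p(13)=101, p(14)=135, p(15)=176, p(16)=231, p(17)=297, p(18)=385, p(19)=490, p(20)=627, p(21)=792, p(22)=1002, p(23)=1255, p(24)=1575, p(25)=1958, p(26)=2436, p(27)=3010, p(28)=3718, p(29)=4565, p(30)=5604, p(31)=6842, p(32)=8349, p(33)=10143, p(34)=12310, p(35)=14883, p(36)=17977, p(37)=21637, p(38)=26015, p(39)=31185, p(40)=37338, p(41)=44583, p(42)=53174, p(43)=63261, p(44)=75175, p(45)=89134, p(46)=105558, p(47)=124754, p(48)=147273, p(49)=173525, p(50)=204226, p(51)=239943, p(52)=281589, p(53)=329931, p(54)=386155, p(55)=451276, p(56)=526823, p(57)=614154, p(58)=715220, p(59)=831820, p(60)=966467, p(61)=1121505, p(62)=1300156, p(63)=1505499, p(64)=1741630, p(65)=2012558, p(66)=2323520, p(67)=2679689, p(68)=3087735, p(69)=3554345, p(70)=4087968, p(71)=4697205, p(72)=5392783, p(73)=6185689, p(74)=7089500, p(75)=8118264, p(76)=9289091, p(77)=10619863, p(78)=12132164, p(79)=13848650, p(80)=15796476, p(81)=18004327, p(82)=20506255, p(83)=23338469, p(84)=26543660, p(85)=30167357, p(86)=34262962, p(87)=38887673, p(88)=44108109, p(89)=49995925, p(90)=56634173, p(91)=64112359, p(92)=72533807, p(93)=82010177, p(94)=92669720, p(95)=104651419, p(96)=118114304, p(97)=133230930, p(98)=150198136, p(99)=169229875, p(100)=190569292, p(101)=214481126, p(102)=241265379, p(103)=271248950, p(104)=304801365, p(105)=342325709, p(106)=384276336, p(107)=431149389, p(108)=483502844, p(109)=541946240, p(110)=607163746, p(111)=679903203, p(112)=761002156, p(113)=851376628, p(114)=952050665, p(115)=1064144451, p(116)=1188908248, p(117)=1327710076, p(118)=1482074143, p(119)=1653668665, p(120)=1844349560, p(121)=2056148051, p(122)=2291320912, p(123)=2552338241, p(124)=2841940500, p(125)=3163127352, p(126)=3519222692, p(127)=3913864295, p(128)=4351078600, p(129)=4835271870, p(130)=5371315400, p(131)=5964539504, p(132)=6620830889, p(133)=7346629512, p(134)=8149040695, p(135)=9035836076, p(136)=10015581680, p(137)=11097645016, p(138)=12292341831, p(139)=13610949895, p(140)=15065878135, p(141)=16670689208, p(142)=18440293320, p(143)=20390982757, p(144)=22540654445, p(145)=24908858009, p(146)=27517052599, p(147)=30388671978, p(148)=33549419497, p(149)=37027355200, p(150)=40853235313, p(151)=45060624582, p(152)=49686288421, p(153)=54770336324, p(154)=60356673280, p(155)=66493182097, p(156)=73232243759, p(157)=80630964769, p(158)=88751778802, p(159)=97662728555, p(160)=107438159466, p(161)=118159068427, p(162)=129913904637, p(163)=142798995930, p(164)=156919475295, p(165)=172389800255, p(166)=189334822579, p(167)=207890420102, p(168)=228204732751.
Final step: p(169) = p(168) + p(167) - p(164) - p(162) + p(157) + p(154) - p(147) - p(143) + p(134) + p(129) - p(118) - p(112) + p(99) + p(92) - p(77) - p(69) + p(52) + p(43) - p(24) - p(14)
= 228204732751 + 207890420102 - 156919475295 - 129913904637 + 80630964769 + 60356673280 - 30388671978 - 20390982757 + 8149040695 + 4835271870 - 1482074143 - 761002156 + 169229875 + 72533807 - 10619863 - 3554345 + 281589 + 63261 - 1575 - 135
= 250438925115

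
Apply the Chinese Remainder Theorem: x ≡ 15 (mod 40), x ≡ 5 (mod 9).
95

Using Chinese Remainder Theorem:
M = 40 × 9 = 360
M1 = 9, M2 = 40
y1 = 9^(-1) mod 40 = 9
y2 = 40^(-1) mod 9 = 7
x = (15×9×9 + 5×40×7) mod 360 = 95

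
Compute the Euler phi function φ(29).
28

29 = 29
φ(n) = n × ∏(1 - 1/p) for each prime p dividing n
φ(29) = 29 × (1 - 1/29) = 28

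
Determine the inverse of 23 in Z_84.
11

gcd(23, 84) = 1, so the inverse exists.
Extended Euclidean algorithm on (84, 23):
84 = 3 × 23 + 15  ⟹  15 = (1)·84 + (-3)·23
23 = 1 × 15 + 8  ⟹  8 = (-1)·84 + (4)·23
15 = 1 × 8 + 7  ⟹  7 = (2)·84 + (-7)·23
8 = 1 × 7 + 1  ⟹  1 = (-3)·84 + (11)·23
So (11)·23 ≡ 1 (mod 84), i.e. 23^(-1) ≡ 11 (mod 84).
Check: 23 × 11 = 253 ≡ 1 (mod 84)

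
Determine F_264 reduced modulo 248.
240

Matrix identity: Q^n = [[F_(n+1), F_n], [F_n, F_(n-1)]] with Q = [[1,1],[1,0]].
n = 264 = 100001000₂. Square-and-multiply, entries mod 248:
Q^1 = [[1,1],[1,0]]
Q^2 = (Q^1)² = [[2,1],[1,1]]
Q^4 = (Q^2)² = [[5,3],[3,2]]
Q^8 = (Q^4)² = [[34,21],[21,13]]
Q^16 = (Q^8)² = [[109,243],[243,114]]
Q^33 = (Q^16)²·Q = [[127,2],[2,125]]
Q^66 = (Q^33)² = [[13,8],[8,5]]
Q^132 = (Q^66)² = [[233,144],[144,89]]
Q^264 = (Q^132)² = [[129,240],[240,137]]
F_264 mod 248 = Q^264[0][1] = 240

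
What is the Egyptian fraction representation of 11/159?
1/15 + 1/398 + 1/316410

Greedy algorithm:
11/159: ceiling(159/11) = 15, use 1/15
2/795: ceiling(795/2) = 398, use 1/398
1/316410: ceiling(316410/1) = 316410, use 1/316410
Result: 11/159 = 1/15 + 1/398 + 1/316410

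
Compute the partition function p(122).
2291320912

p(n) counts ways to write n as a sum of positive integers (order ignored).
Euler's pentagonal recurrence: p(k) = p(k-1) + p(k-2) - p(k-5) - p(k-7) + p(k-12) + p(k-15) - ... (offsets j(3j∓1)/2, signs ++--, p(0)=1, p(<0)=0).
DP table for k = 0..121: p(0)=1, p(1)=1, p(2)=2, p(3)=3, p(4)=5, p(5)=7, p(6)=11, p(7)=15, p(8)=22, p(9)=30, p(10)=42, p(11)=56, p(12)=77, p(13)=101, p(14)=135, p(15)=176, p(16)=231, p(17)=297, p(18)=385, p(19)=490, p(20)=627, p(21)=792, p(22)=1002, p(23)=1255, p(24)=1575, p(25)=1958, p(26)=2436, p(27)=3010, p(28)=3718, p(29)=4565, p(30)=5604, p(31)=6842, p(32)=8349, p(33)=10143, p(34)=12310, p(35)=14883, p(36)=17977, p(37)=21637, p(38)=26015, p(39)=31185, p(40)=37338, p(41)=44583, p(42)=53174, p(43)=63261, p(44)=75175, p(45)=89134, p(46)=105558, p(47)=124754, p(48)=147273, p(49)=173525, p(50)=204226, p(51)=239943, p(52)=281589, p(53)=329931, p(54)=386155, p(55)=451276, p(56)=526823, p(57)=614154, p(58)=715220, p(59)=831820, p(60)=966467, p(61)=1121505, p(62)=1300156, p(63)=1505499, p(64)=1741630, p(65)=2012558, p(66)=2323520, p(67)=2679689, p(68)=3087735, p(69)=3554345, p(70)=4087968, p(71)=4697205, p(72)=5392783, p(73)=6185689, p(74)=7089500, p(75)=8118264, p(76)=9289091, p(77)=10619863, p(78)=12132164, p(79)=13848650, p(80)=15796476, p(81)=18004327, p(82)=20506255, p(83)=23338469, p(84)=26543660, p(85)=30167357, p(86)=34262962, p(87)=38887673, p(88)=44108109, p(89)=49995925, p(90)=56634173, p(91)=64112359, p(92)=72533807, p(93)=82010177, p(94)=92669720, p(95)=104651419, p(96)=118114304, p(97)=133230930, p(98)=150198136, p(99)=169229875, p(100)=190569292, p(101)=214481126, p(102)=241265379, p(103)=271248950, p(104)=304801365, p(105)=342325709, p(106)=384276336, p(107)=431149389, p(108)=483502844, p(109)=541946240, p(110)=607163746, p(111)=679903203, p(112)=761002156, p(113)=851376628, p(114)=952050665, p(115)=1064144451, p(116)=1188908248, p(117)=1327710076, p(118)=1482074143, p(119)=1653668665, p(120)=1844349560, p(121)=2056148051.
Final step: p(122) = p(121) + p(120) - p(117) - p(115) + p(110) + p(107) - p(100) - p(96) + p(87) + p(82) - p(71) - p(65) + p(52) + p(45) - p(30) - p(22) + p(5)
= 2056148051 + 1844349560 - 1327710076 - 1064144451 + 607163746 + 431149389 - 190569292 - 118114304 + 38887673 + 20506255 - 4697205 - 2012558 + 281589 + 89134 - 5604 - 1002 + 7
= 2291320912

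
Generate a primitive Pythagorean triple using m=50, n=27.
(1771, 2700, 3229)

Euclid's formula: a = m² - n², b = 2mn, c = m² + n²
m = 50, n = 27
a = 50² - 27² = 2500 - 729 = 1771
b = 2 × 50 × 27 = 2700
c = 50² + 27² = 2500 + 729 = 3229
Verification: 1771² + 2700² = 3136441 + 7290000 = 10426441 = 3229² ✓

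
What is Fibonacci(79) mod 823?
813

Matrix identity: Q^n = [[F_(n+1), F_n], [F_n, F_(n-1)]] with Q = [[1,1],[1,0]].
n = 79 = 1001111₂. Square-and-multiply, entries mod 823:
Q^1 = [[1,1],[1,0]]
Q^2 = (Q^1)² = [[2,1],[1,1]]
Q^4 = (Q^2)² = [[5,3],[3,2]]
Q^9 = (Q^4)²·Q = [[55,34],[34,21]]
Q^19 = (Q^9)²·Q = [[181,66],[66,115]]
Q^39 = (Q^19)²·Q = [[689,82],[82,607]]
Q^79 = (Q^39)²·Q = [[95,813],[813,105]]
F_79 mod 823 = Q^79[0][1] = 813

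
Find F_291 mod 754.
466

Matrix identity: Q^n = [[F_(n+1), F_n], [F_n, F_(n-1)]] with Q = [[1,1],[1,0]].
n = 291 = 100100011₂. Square-and-multiply, entries mod 754:
Q^1 = [[1,1],[1,0]]
Q^2 = (Q^1)² = [[2,1],[1,1]]
Q^4 = (Q^2)² = [[5,3],[3,2]]
Q^9 = (Q^4)²·Q = [[55,34],[34,21]]
Q^18 = (Q^9)² = [[411,322],[322,89]]
Q^36 = (Q^18)² = [[411,398],[398,13]]
Q^72 = (Q^36)² = [[89,610],[610,233]]
Q^145 = (Q^72)²·Q = [[385,5],[5,380]]
Q^291 = (Q^145)²·Q = [[521,466],[466,55]]
F_291 mod 754 = Q^291[0][1] = 466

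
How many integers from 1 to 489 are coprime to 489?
324

489 = 3 × 163
φ(n) = n × ∏(1 - 1/p) for each prime p dividing n
φ(489) = 489 × (1 - 1/3) × (1 - 1/163) = 324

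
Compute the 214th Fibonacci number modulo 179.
141

Matrix identity: Q^n = [[F_(n+1), F_n], [F_n, F_(n-1)]] with Q = [[1,1],[1,0]].
n = 214 = 11010110₂. Square-and-multiply, entries mod 179:
Q^1 = [[1,1],[1,0]]
Q^3 = (Q^1)²·Q = [[3,2],[2,1]]
Q^6 = (Q^3)² = [[13,8],[8,5]]
Q^13 = (Q^6)²·Q = [[19,54],[54,144]]
Q^26 = (Q^13)² = [[55,31],[31,24]]
Q^53 = (Q^26)²·Q = [[170,48],[48,122]]
Q^107 = (Q^53)²·Q = [[112,58],[58,54]]
Q^214 = (Q^107)² = [[156,141],[141,15]]
F_214 mod 179 = Q^214[0][1] = 141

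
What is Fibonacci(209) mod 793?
792

Matrix identity: Q^n = [[F_(n+1), F_n], [F_n, F_(n-1)]] with Q = [[1,1],[1,0]].
n = 209 = 11010001₂. Square-and-multiply, entries mod 793:
Q^1 = [[1,1],[1,0]]
Q^3 = (Q^1)²·Q = [[3,2],[2,1]]
Q^6 = (Q^3)² = [[13,8],[8,5]]
Q^13 = (Q^6)²·Q = [[377,233],[233,144]]
Q^26 = (Q^13)² = [[547,64],[64,483]]
Q^52 = (Q^26)² = [[379,101],[101,278]]
Q^104 = (Q^52)² = [[0,538],[538,255]]
Q^209 = (Q^104)²·Q = [[0,792],[792,1]]
F_209 mod 793 = Q^209[0][1] = 792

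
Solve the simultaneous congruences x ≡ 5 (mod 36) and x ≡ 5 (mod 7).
5

Using Chinese Remainder Theorem:
M = 36 × 7 = 252
M1 = 7, M2 = 36
y1 = 7^(-1) mod 36 = 31
y2 = 36^(-1) mod 7 = 1
x = (5×7×31 + 5×36×1) mod 252 = 5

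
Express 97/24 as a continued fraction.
[4; 24]

Euclidean algorithm steps:
97 = 4 × 24 + 1
24 = 24 × 1 + 0
Continued fraction: [4; 24]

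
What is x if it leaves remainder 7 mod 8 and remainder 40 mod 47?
87

Using Chinese Remainder Theorem:
M = 8 × 47 = 376
M1 = 47, M2 = 8
y1 = 47^(-1) mod 8 = 7
y2 = 8^(-1) mod 47 = 6
x = (7×47×7 + 40×8×6) mod 376 = 87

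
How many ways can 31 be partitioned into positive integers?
6842

p(n) counts ways to write n as a sum of positive integers (order ignored).
Euler's pentagonal recurrence: p(k) = p(k-1) + p(k-2) - p(k-5) - p(k-7) + p(k-12) + p(k-15) - ... (offsets j(3j∓1)/2, signs ++--, p(0)=1, p(<0)=0).
DP table for k = 0..30: p(0)=1, p(1)=1, p(2)=2, p(3)=3, p(4)=5, p(5)=7, p(6)=11, p(7)=15, p(8)=22, p(9)=30, p(10)=42, p(11)=56, p(12)=77, p(13)=101, p(14)=135, p(15)=176, p(16)=231, p(17)=297, p(18)=385, p(19)=490, p(20)=627, p(21)=792, p(22)=1002, p(23)=1255, p(24)=1575, p(25)=1958, p(26)=2436, p(27)=3010, p(28)=3718, p(29)=4565, p(30)=5604.
Final step: p(31) = p(30) + p(29) - p(26) - p(24) + p(19) + p(16) - p(9) - p(5)
= 5604 + 4565 - 2436 - 1575 + 490 + 231 - 30 - 7
= 6842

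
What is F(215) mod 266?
153

Matrix identity: Q^n = [[F_(n+1), F_n], [F_n, F_(n-1)]] with Q = [[1,1],[1,0]].
n = 215 = 11010111₂. Square-and-multiply, entries mod 266:
Q^1 = [[1,1],[1,0]]
Q^3 = (Q^1)²·Q = [[3,2],[2,1]]
Q^6 = (Q^3)² = [[13,8],[8,5]]
Q^13 = (Q^6)²·Q = [[111,233],[233,144]]
Q^26 = (Q^13)² = [[110,97],[97,13]]
Q^53 = (Q^26)²·Q = [[190,229],[229,227]]
Q^107 = (Q^53)²·Q = [[228,229],[229,265]]
Q^215 = (Q^107)²·Q = [[0,153],[153,113]]
F_215 mod 266 = Q^215[0][1] = 153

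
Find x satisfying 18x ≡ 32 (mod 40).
x ≡ 4 (mod 20)

gcd(18, 40) = 2, which divides 32, so solutions exist.
Divide through by 2: 9x ≡ 16 (mod 20).
Find 9^(-1) mod 20 by the extended Euclidean algorithm:
20 = 2 × 9 + 2  ⟹  2 = (1)·20 + (-2)·9
9 = 4 × 2 + 1  ⟹  1 = (-4)·20 + (9)·9
So (9)·9 ≡ 1 (mod 20), i.e. 9^(-1) ≡ 9 (mod 20).
x ≡ 9 × 16 = 144 ≡ 4 (mod 20).
Check: 18 × 4 = 72 ≡ 32 (mod 40).
x ≡ 4 (mod 20), giving 2 solutions mod 40.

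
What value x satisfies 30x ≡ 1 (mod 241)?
233

gcd(30, 241) = 1, so the inverse exists.
Extended Euclidean algorithm on (241, 30):
241 = 8 × 30 + 1  ⟹  1 = (1)·241 + (-8)·30
So (-8)·30 ≡ 1 (mod 241), i.e. 30^(-1) ≡ -8 ≡ 233 (mod 241).
Check: 30 × 233 = 6990 ≡ 1 (mod 241)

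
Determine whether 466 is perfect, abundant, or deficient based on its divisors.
deficient

Proper divisors of 466: sum = 1 + 2 + 233 = 236
Since 236 < 466, 466 is deficient.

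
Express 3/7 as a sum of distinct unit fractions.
1/3 + 1/11 + 1/231

Greedy algorithm:
3/7: ceiling(7/3) = 3, use 1/3
2/21: ceiling(21/2) = 11, use 1/11
1/231: ceiling(231/1) = 231, use 1/231
Result: 3/7 = 1/3 + 1/11 + 1/231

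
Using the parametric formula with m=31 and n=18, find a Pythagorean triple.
(637, 1116, 1285)

Euclid's formula: a = m² - n², b = 2mn, c = m² + n²
m = 31, n = 18
a = 31² - 18² = 961 - 324 = 637
b = 2 × 31 × 18 = 1116
c = 31² + 18² = 961 + 324 = 1285
Verification: 637² + 1116² = 405769 + 1245456 = 1651225 = 1285² ✓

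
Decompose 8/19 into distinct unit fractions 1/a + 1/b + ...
1/3 + 1/12 + 1/228

Greedy algorithm:
8/19: ceiling(19/8) = 3, use 1/3
5/57: ceiling(57/5) = 12, use 1/12
1/228: ceiling(228/1) = 228, use 1/228
Result: 8/19 = 1/3 + 1/12 + 1/228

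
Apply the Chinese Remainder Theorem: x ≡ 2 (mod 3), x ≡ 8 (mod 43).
8

Using Chinese Remainder Theorem:
M = 3 × 43 = 129
M1 = 43, M2 = 3
y1 = 43^(-1) mod 3 = 1
y2 = 3^(-1) mod 43 = 29
x = (2×43×1 + 8×3×29) mod 129 = 8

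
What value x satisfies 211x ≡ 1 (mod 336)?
43

gcd(211, 336) = 1, so the inverse exists.
Extended Euclidean algorithm on (336, 211):
336 = 1 × 211 + 125  ⟹  125 = (1)·336 + (-1)·211
211 = 1 × 125 + 86  ⟹  86 = (-1)·336 + (2)·211
125 = 1 × 86 + 39  ⟹  39 = (2)·336 + (-3)·211
86 = 2 × 39 + 8  ⟹  8 = (-5)·336 + (8)·211
39 = 4 × 8 + 7  ⟹  7 = (22)·336 + (-35)·211
8 = 1 × 7 + 1  ⟹  1 = (-27)·336 + (43)·211
So (43)·211 ≡ 1 (mod 336), i.e. 211^(-1) ≡ 43 (mod 336).
Check: 211 × 43 = 9073 ≡ 1 (mod 336)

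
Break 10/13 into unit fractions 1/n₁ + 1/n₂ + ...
1/2 + 1/4 + 1/52

Greedy algorithm:
10/13: ceiling(13/10) = 2, use 1/2
7/26: ceiling(26/7) = 4, use 1/4
1/52: ceiling(52/1) = 52, use 1/52
Result: 10/13 = 1/2 + 1/4 + 1/52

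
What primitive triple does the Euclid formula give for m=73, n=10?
(5229, 1460, 5429)

Euclid's formula: a = m² - n², b = 2mn, c = m² + n²
m = 73, n = 10
a = 73² - 10² = 5329 - 100 = 5229
b = 2 × 73 × 10 = 1460
c = 73² + 10² = 5329 + 100 = 5429
Verification: 5229² + 1460² = 27342441 + 2131600 = 29474041 = 5429² ✓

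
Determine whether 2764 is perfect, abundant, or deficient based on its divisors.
deficient

Proper divisors of 2764: sum = 1 + 2 + 4 + 691 + 1382 = 2080
Since 2080 < 2764, 2764 is deficient.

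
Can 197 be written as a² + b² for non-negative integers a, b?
1² + 14² (a=1, b=14)

Factorization: 197 = 197
By Fermat: n is sum of two squares iff every prime p ≡ 3 (mod 4) appears to even power.
All primes ≡ 3 (mod 4) appear to even power.
Search a = 0, 1, 2, … for 197 - a² a perfect square: first hit at a = 1: 197 - 1 = 196 = 14².
197 = 1² + 14² = 1 + 196 ✓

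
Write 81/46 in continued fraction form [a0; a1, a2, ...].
[1; 1, 3, 5, 2]

Euclidean algorithm steps:
81 = 1 × 46 + 35
46 = 1 × 35 + 11
35 = 3 × 11 + 2
11 = 5 × 2 + 1
2 = 2 × 1 + 0
Continued fraction: [1; 1, 3, 5, 2]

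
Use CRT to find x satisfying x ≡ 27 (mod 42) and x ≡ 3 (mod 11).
69

Using Chinese Remainder Theorem:
M = 42 × 11 = 462
M1 = 11, M2 = 42
y1 = 11^(-1) mod 42 = 23
y2 = 42^(-1) mod 11 = 5
x = (27×11×23 + 3×42×5) mod 462 = 69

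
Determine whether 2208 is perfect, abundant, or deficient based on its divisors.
abundant

Proper divisors of 2208: sum = 1 + 2 + 3 + 4 + 6 + 8 + 12 + 16 + ... + 368 + 552 + 736 + 1104 (23 divisors) = 3840
Since 3840 > 2208, 2208 is abundant.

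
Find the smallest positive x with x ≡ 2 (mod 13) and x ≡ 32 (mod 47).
314

Using Chinese Remainder Theorem:
M = 13 × 47 = 611
M1 = 47, M2 = 13
y1 = 47^(-1) mod 13 = 5
y2 = 13^(-1) mod 47 = 29
x = (2×47×5 + 32×13×29) mod 611 = 314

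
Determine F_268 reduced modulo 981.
219

Matrix identity: Q^n = [[F_(n+1), F_n], [F_n, F_(n-1)]] with Q = [[1,1],[1,0]].
n = 268 = 100001100₂. Square-and-multiply, entries mod 981:
Q^1 = [[1,1],[1,0]]
Q^2 = (Q^1)² = [[2,1],[1,1]]
Q^4 = (Q^2)² = [[5,3],[3,2]]
Q^8 = (Q^4)² = [[34,21],[21,13]]
Q^16 = (Q^8)² = [[616,6],[6,610]]
Q^33 = (Q^16)²·Q = [[334,826],[826,489]]
Q^67 = (Q^33)²·Q = [[168,203],[203,946]]
Q^134 = (Q^67)² = [[763,512],[512,251]]
Q^268 = (Q^134)² = [[653,219],[219,434]]
F_268 mod 981 = Q^268[0][1] = 219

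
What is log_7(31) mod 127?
76

Baby-step giant-step with step n = ⌈√127⌉ = 12.
Baby steps 7^j mod 127 (j:value) for j=0..11: 0:1, 1:7, 2:49, 3:89, 4:115, 5:43, 6:47, 7:75, 8:17, 9:119, 10:71, 11:116.
Giant-step multiplier: 7^(-12) ≡ 7^(126-12) = 7^114 ≡ 94 (mod 127).
Giant steps γ_i = 31·94^i mod 127: γ_0=31, γ_1=120, γ_2=104, γ_3=124, γ_4=99, γ_5=35, γ_6=115 (in table at j=4).
x = i·n + j = 6·12 + 4 = 76.
Check: 7^76 ≡ 31 (mod 127).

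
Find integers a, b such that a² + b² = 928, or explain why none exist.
12² + 28² (a=12, b=28)

Factorization: 928 = 2^5 × 29
By Fermat: n is sum of two squares iff every prime p ≡ 3 (mod 4) appears to even power.
All primes ≡ 3 (mod 4) appear to even power.
Search a = 0, 1, 2, … for 928 - a² a perfect square: first hit at a = 12: 928 - 144 = 784 = 28².
928 = 12² + 28² = 144 + 784 ✓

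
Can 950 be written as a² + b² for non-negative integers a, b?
Not possible

Factorization: 950 = 2 × 5^2 × 19
By Fermat: n is sum of two squares iff every prime p ≡ 3 (mod 4) appears to even power.
Prime(s) ≡ 3 (mod 4) with odd exponent: [(19, 1)]
Therefore 950 cannot be expressed as a² + b².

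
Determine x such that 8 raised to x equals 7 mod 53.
22

Baby-step giant-step with step n = ⌈√53⌉ = 8.
Baby steps 8^j mod 53 (j:value) for j=0..7: 0:1, 1:8, 2:11, 3:35, 4:15, 5:14, 6:6, 7:48.
Giant-step multiplier: 8^(-8) ≡ 8^(52-8) = 8^44 ≡ 49 (mod 53).
Giant steps γ_i = 7·49^i mod 53: γ_0=7, γ_1=25, γ_2=6 (in table at j=6).
x = i·n + j = 2·8 + 6 = 22.
Check: 8^22 ≡ 7 (mod 53).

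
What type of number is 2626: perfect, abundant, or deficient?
deficient

Proper divisors of 2626: sum = 1 + 2 + 13 + 26 + 101 + 202 + 1313 = 1658
Since 1658 < 2626, 2626 is deficient.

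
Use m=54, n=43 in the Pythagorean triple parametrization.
(1067, 4644, 4765)

Euclid's formula: a = m² - n², b = 2mn, c = m² + n²
m = 54, n = 43
a = 54² - 43² = 2916 - 1849 = 1067
b = 2 × 54 × 43 = 4644
c = 54² + 43² = 2916 + 1849 = 4765
Verification: 1067² + 4644² = 1138489 + 21566736 = 22705225 = 4765² ✓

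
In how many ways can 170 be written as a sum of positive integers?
274768617130

p(n) counts ways to write n as a sum of positive integers (order ignored).
Euler's pentagonal recurrence: p(k) = p(k-1) + p(k-2) - p(k-5) - p(k-7) + p(k-12) + p(k-15) - ... (offsets j(3j∓1)/2, signs ++--, p(0)=1, p(<0)=0).
DP table for k = 0..169: p(0)=1, p(1)=1, p(2)=2, p(3)=3, p(4)=5, p(5)=7, p(6)=11, p(7)=15, p(8)=22, p(9)=30, p(10)=42, p(11)=56, p(12)=77, p(13)=101, p(14)=135, p(15)=176, p(16)=231, p(17)=297, p(18)=385, p(19)=490, p(20)=627, p(21)=792, p(22)=1002, p(23)=1255, p(24)=1575, p(25)=1958, p(26)=2436, p(27)=3010, p(28)=3718, p(29)=4565, p(30)=5604, p(31)=6842, p(32)=8349, p(33)=10143, p(34)=12310, p(35)=14883, p(36)=17977, p(37)=21637, p(38)=26015, p(39)=31185, p(40)=37338, p(41)=44583, p(42)=53174, p(43)=63261, p(44)=75175, p(45)=89134, p(46)=105558, p(47)=124754, p(48)=147273, p(49)=173525, p(50)=204226, p(51)=239943, p(52)=281589, p(53)=329931, p(54)=386155, p(55)=451276, p(56)=526823, p(57)=614154, p(58)=715220, p(59)=831820, p(60)=966467, p(61)=1121505, p(62)=1300156, p(63)=1505499, p(64)=1741630, p(65)=2012558, p(66)=2323520, p(67)=2679689, p(68)=3087735, p(69)=3554345, p(70)=4087968, p(71)=4697205, p(72)=5392783, p(73)=6185689, p(74)=7089500, p(75)=8118264, p(76)=9289091, p(77)=10619863, p(78)=12132164, p(79)=13848650, p(80)=15796476, p(81)=18004327, p(82)=20506255, p(83)=23338469, p(84)=26543660, p(85)=30167357, p(86)=34262962, p(87)=38887673, p(88)=44108109, p(89)=49995925, p(90)=56634173, p(91)=64112359, p(92)=72533807, p(93)=82010177, p(94)=92669720, p(95)=104651419, p(96)=118114304, p(97)=133230930, p(98)=150198136, p(99)=169229875, p(100)=190569292, p(101)=214481126, p(102)=241265379, p(103)=271248950, p(104)=304801365, p(105)=342325709, p(106)=384276336, p(107)=431149389, p(108)=483502844, p(109)=541946240, p(110)=607163746, p(111)=679903203, p(112)=761002156, p(113)=851376628, p(114)=952050665, p(115)=1064144451, p(116)=1188908248, p(117)=1327710076, p(118)=1482074143, p(119)=1653668665, p(120)=1844349560, p(121)=2056148051, p(122)=2291320912, p(123)=2552338241, p(124)=2841940500, p(125)=3163127352, p(126)=3519222692, p(127)=3913864295, p(128)=4351078600, p(129)=4835271870, p(130)=5371315400, p(131)=5964539504, p(132)=6620830889, p(133)=7346629512, p(134)=8149040695, p(135)=9035836076, p(136)=10015581680, p(137)=11097645016, p(138)=12292341831, p(139)=13610949895, p(140)=15065878135, p(141)=16670689208, p(142)=18440293320, p(143)=20390982757, p(144)=22540654445, p(145)=24908858009, p(146)=27517052599, p(147)=30388671978, p(148)=33549419497, p(149)=37027355200, p(150)=40853235313, p(151)=45060624582, p(152)=49686288421, p(153)=54770336324, p(154)=60356673280, p(155)=66493182097, p(156)=73232243759, p(157)=80630964769, p(158)=88751778802, p(159)=97662728555, p(160)=107438159466, p(161)=118159068427, p(162)=129913904637, p(163)=142798995930, p(164)=156919475295, p(165)=172389800255, p(166)=189334822579, p(167)=207890420102, p(168)=228204732751, p(169)=250438925115.
Final step: p(170) = p(169) + p(168) - p(165) - p(163) + p(158) + p(155) - p(148) - p(144) + p(135) + p(130) - p(119) - p(113) + p(100) + p(93) - p(78) - p(70) + p(53) + p(44) - p(25) - p(15)
= 250438925115 + 228204732751 - 172389800255 - 142798995930 + 88751778802 + 66493182097 - 33549419497 - 22540654445 + 9035836076 + 5371315400 - 1653668665 - 851376628 + 190569292 + 82010177 - 12132164 - 4087968 + 329931 + 75175 - 1958 - 176
= 274768617130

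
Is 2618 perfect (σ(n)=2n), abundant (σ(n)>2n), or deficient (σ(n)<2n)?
deficient

Proper divisors of 2618: sum = 1 + 2 + 7 + 11 + 14 + 17 + 22 + 34 + 77 + 119 + 154 + 187 + 238 + 374 + 1309 = 2566
Since 2566 < 2618, 2618 is deficient.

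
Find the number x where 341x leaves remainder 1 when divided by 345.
86

gcd(341, 345) = 1, so the inverse exists.
Extended Euclidean algorithm on (345, 341):
345 = 1 × 341 + 4  ⟹  4 = (1)·345 + (-1)·341
341 = 85 × 4 + 1  ⟹  1 = (-85)·345 + (86)·341
So (86)·341 ≡ 1 (mod 345), i.e. 341^(-1) ≡ 86 (mod 345).
Check: 341 × 86 = 29326 ≡ 1 (mod 345)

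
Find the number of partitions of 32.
8349

p(n) counts ways to write n as a sum of positive integers (order ignored).
Euler's pentagonal recurrence: p(k) = p(k-1) + p(k-2) - p(k-5) - p(k-7) + p(k-12) + p(k-15) - ... (offsets j(3j∓1)/2, signs ++--, p(0)=1, p(<0)=0).
DP table for k = 0..31: p(0)=1, p(1)=1, p(2)=2, p(3)=3, p(4)=5, p(5)=7, p(6)=11, p(7)=15, p(8)=22, p(9)=30, p(10)=42, p(11)=56, p(12)=77, p(13)=101, p(14)=135, p(15)=176, p(16)=231, p(17)=297, p(18)=385, p(19)=490, p(20)=627, p(21)=792, p(22)=1002, p(23)=1255, p(24)=1575, p(25)=1958, p(26)=2436, p(27)=3010, p(28)=3718, p(29)=4565, p(30)=5604, p(31)=6842.
Final step: p(32) = p(31) + p(30) - p(27) - p(25) + p(20) + p(17) - p(10) - p(6)
= 6842 + 5604 - 3010 - 1958 + 627 + 297 - 42 - 11
= 8349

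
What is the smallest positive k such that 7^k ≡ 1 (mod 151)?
150

151 is prime, so ord(7) divides φ(151) = 150.
Divisors of 150: 1, 2, 3, 5, 6, 10, 15, 25, 30, 50, 75, 150.
Repeated squaring: 7^1 ≡ 7, 7^2 ≡ 49, 7^4 ≡ 136, 7^8 ≡ 74, 7^16 ≡ 40, 7^32 ≡ 90, 7^64 ≡ 97, 7^128 ≡ 47 (mod 151).
Test 7^d mod 151 for each divisor d in increasing order:
7^1 ≡ 7
7^2 ≡ 49
7^3 = 7^2·7^1 ≡ 41
7^5 = 7^4·7^1 ≡ 46
7^6 = 7^4·7^2 ≡ 20
7^10 = 7^8·7^2 ≡ 2
7^15 = 7^8·7^4·7^2·7^1 ≡ 92
7^25 = 7^16·7^8·7^1 ≡ 33
7^30 = 7^16·7^8·7^4·7^2 ≡ 8
7^50 = 7^32·7^16·7^2 ≡ 32
7^75 = 7^64·7^8·7^2·7^1 ≡ 150
7^150 = 7^128·7^16·7^4·7^2 ≡ 1  ← first divisor giving 1
The order is 150.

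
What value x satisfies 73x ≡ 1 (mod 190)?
177

gcd(73, 190) = 1, so the inverse exists.
Extended Euclidean algorithm on (190, 73):
190 = 2 × 73 + 44  ⟹  44 = (1)·190 + (-2)·73
73 = 1 × 44 + 29  ⟹  29 = (-1)·190 + (3)·73
44 = 1 × 29 + 15  ⟹  15 = (2)·190 + (-5)·73
29 = 1 × 15 + 14  ⟹  14 = (-3)·190 + (8)·73
15 = 1 × 14 + 1  ⟹  1 = (5)·190 + (-13)·73
So (-13)·73 ≡ 1 (mod 190), i.e. 73^(-1) ≡ -13 ≡ 177 (mod 190).
Check: 73 × 177 = 12921 ≡ 1 (mod 190)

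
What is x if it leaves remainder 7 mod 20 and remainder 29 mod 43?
287

Using Chinese Remainder Theorem:
M = 20 × 43 = 860
M1 = 43, M2 = 20
y1 = 43^(-1) mod 20 = 7
y2 = 20^(-1) mod 43 = 28
x = (7×43×7 + 29×20×28) mod 860 = 287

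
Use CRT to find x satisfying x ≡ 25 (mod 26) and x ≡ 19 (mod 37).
389

Using Chinese Remainder Theorem:
M = 26 × 37 = 962
M1 = 37, M2 = 26
y1 = 37^(-1) mod 26 = 19
y2 = 26^(-1) mod 37 = 10
x = (25×37×19 + 19×26×10) mod 962 = 389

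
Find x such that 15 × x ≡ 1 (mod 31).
29

gcd(15, 31) = 1, so the inverse exists.
Extended Euclidean algorithm on (31, 15):
31 = 2 × 15 + 1  ⟹  1 = (1)·31 + (-2)·15
So (-2)·15 ≡ 1 (mod 31), i.e. 15^(-1) ≡ -2 ≡ 29 (mod 31).
Check: 15 × 29 = 435 ≡ 1 (mod 31)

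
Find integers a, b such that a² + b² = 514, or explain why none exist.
15² + 17² (a=15, b=17)

Factorization: 514 = 2 × 257
By Fermat: n is sum of two squares iff every prime p ≡ 3 (mod 4) appears to even power.
All primes ≡ 3 (mod 4) appear to even power.
Search a = 0, 1, 2, … for 514 - a² a perfect square: first hit at a = 15: 514 - 225 = 289 = 17².
514 = 15² + 17² = 225 + 289 ✓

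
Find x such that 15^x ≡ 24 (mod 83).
43

Baby-step giant-step with step n = ⌈√83⌉ = 10.
Baby steps 15^j mod 83 (j:value) for j=0..9: 0:1, 1:15, 2:59, 3:55, 4:78, 5:8, 6:37, 7:57, 8:25, 9:43.
Giant-step multiplier: 15^(-10) ≡ 15^(82-10) = 15^72 ≡ 48 (mod 83).
Giant steps γ_i = 24·48^i mod 83: γ_0=24, γ_1=73, γ_2=18, γ_3=34, γ_4=55 (in table at j=3).
x = i·n + j = 4·10 + 3 = 43.
Check: 15^43 ≡ 24 (mod 83).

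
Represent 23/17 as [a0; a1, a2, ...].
[1; 2, 1, 5]

Euclidean algorithm steps:
23 = 1 × 17 + 6
17 = 2 × 6 + 5
6 = 1 × 5 + 1
5 = 5 × 1 + 0
Continued fraction: [1; 2, 1, 5]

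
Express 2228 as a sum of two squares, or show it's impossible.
28² + 38² (a=28, b=38)

Factorization: 2228 = 2^2 × 557
By Fermat: n is sum of two squares iff every prime p ≡ 3 (mod 4) appears to even power.
All primes ≡ 3 (mod 4) appear to even power.
Search a = 0, 1, 2, … for 2228 - a² a perfect square: first hit at a = 28: 2228 - 784 = 1444 = 38².
2228 = 28² + 38² = 784 + 1444 ✓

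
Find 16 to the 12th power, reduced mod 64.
0

Repeated squaring. Binary of 12 = 1100.
16^1 ≡ 16 (mod 64); 16^2 ≡ 0 (mod 64); 16^4 ≡ 0 (mod 64); 16^8 ≡ 0 (mod 64)
16^12 = 16^4 × 16^8 ≡ 0 (mod 64)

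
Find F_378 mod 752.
744

Matrix identity: Q^n = [[F_(n+1), F_n], [F_n, F_(n-1)]] with Q = [[1,1],[1,0]].
n = 378 = 101111010₂. Square-and-multiply, entries mod 752:
Q^1 = [[1,1],[1,0]]
Q^2 = (Q^1)² = [[2,1],[1,1]]
Q^5 = (Q^2)²·Q = [[8,5],[5,3]]
Q^11 = (Q^5)²·Q = [[144,89],[89,55]]
Q^23 = (Q^11)²·Q = [[496,81],[81,415]]
Q^47 = (Q^23)²·Q = [[0,657],[657,95]]
Q^94 = (Q^47)² = [[1,751],[751,2]]
Q^189 = (Q^94)²·Q = [[751,2],[2,749]]
Q^378 = (Q^189)² = [[5,744],[744,13]]
F_378 mod 752 = Q^378[0][1] = 744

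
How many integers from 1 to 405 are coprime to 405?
216

405 = 3^4 × 5
φ(n) = n × ∏(1 - 1/p) for each prime p dividing n
φ(405) = 405 × (1 - 1/3) × (1 - 1/5) = 216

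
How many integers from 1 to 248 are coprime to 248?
120

248 = 2^3 × 31
φ(n) = n × ∏(1 - 1/p) for each prime p dividing n
φ(248) = 248 × (1 - 1/2) × (1 - 1/31) = 120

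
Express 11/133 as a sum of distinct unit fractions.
1/13 + 1/173 + 1/299117

Greedy algorithm:
11/133: ceiling(133/11) = 13, use 1/13
10/1729: ceiling(1729/10) = 173, use 1/173
1/299117: ceiling(299117/1) = 299117, use 1/299117
Result: 11/133 = 1/13 + 1/173 + 1/299117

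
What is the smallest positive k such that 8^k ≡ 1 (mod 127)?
7

127 is prime, so ord(8) divides φ(127) = 126.
Divisors of 126: 1, 2, 3, 6, 7, 9, 14, 18, 21, 42, 63, 126.
Repeated squaring: 8^1 ≡ 8, 8^2 ≡ 64, 8^4 ≡ 32, 8^8 ≡ 8, 8^16 ≡ 64, 8^32 ≡ 32, 8^64 ≡ 8 (mod 127).
Test 8^d mod 127 for each divisor d in increasing order:
8^1 ≡ 8
8^2 ≡ 64
8^3 = 8^2·8^1 ≡ 4
8^6 = 8^4·8^2 ≡ 16
8^7 = 8^4·8^2·8^1 ≡ 1  ← first divisor giving 1
The order is 7.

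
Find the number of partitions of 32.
8349

p(n) counts ways to write n as a sum of positive integers (order ignored).
Euler's pentagonal recurrence: p(k) = p(k-1) + p(k-2) - p(k-5) - p(k-7) + p(k-12) + p(k-15) - ... (offsets j(3j∓1)/2, signs ++--, p(0)=1, p(<0)=0).
DP table for k = 0..31: p(0)=1, p(1)=1, p(2)=2, p(3)=3, p(4)=5, p(5)=7, p(6)=11, p(7)=15, p(8)=22, p(9)=30, p(10)=42, p(11)=56, p(12)=77, p(13)=101, p(14)=135, p(15)=176, p(16)=231, p(17)=297, p(18)=385, p(19)=490, p(20)=627, p(21)=792, p(22)=1002, p(23)=1255, p(24)=1575, p(25)=1958, p(26)=2436, p(27)=3010, p(28)=3718, p(29)=4565, p(30)=5604, p(31)=6842.
Final step: p(32) = p(31) + p(30) - p(27) - p(25) + p(20) + p(17) - p(10) - p(6)
= 6842 + 5604 - 3010 - 1958 + 627 + 297 - 42 - 11
= 8349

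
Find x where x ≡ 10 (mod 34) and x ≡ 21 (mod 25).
146

Using Chinese Remainder Theorem:
M = 34 × 25 = 850
M1 = 25, M2 = 34
y1 = 25^(-1) mod 34 = 15
y2 = 34^(-1) mod 25 = 14
x = (10×25×15 + 21×34×14) mod 850 = 146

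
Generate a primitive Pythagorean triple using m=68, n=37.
(3255, 5032, 5993)

Euclid's formula: a = m² - n², b = 2mn, c = m² + n²
m = 68, n = 37
a = 68² - 37² = 4624 - 1369 = 3255
b = 2 × 68 × 37 = 5032
c = 68² + 37² = 4624 + 1369 = 5993
Verification: 3255² + 5032² = 10595025 + 25321024 = 35916049 = 5993² ✓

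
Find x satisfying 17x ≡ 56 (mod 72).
x ≡ 16 (mod 72)

gcd(17, 72) = 1, which divides 56, so solutions exist.
Find 17^(-1) mod 72 by the extended Euclidean algorithm:
72 = 4 × 17 + 4  ⟹  4 = (1)·72 + (-4)·17
17 = 4 × 4 + 1  ⟹  1 = (-4)·72 + (17)·17
So (17)·17 ≡ 1 (mod 72), i.e. 17^(-1) ≡ 17 (mod 72).
x ≡ 17 × 56 = 952 ≡ 16 (mod 72).
Check: 17 × 16 = 272 ≡ 56 (mod 72).
Unique solution: x ≡ 16 (mod 72)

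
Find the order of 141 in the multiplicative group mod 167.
83

167 is prime, so ord(141) divides φ(167) = 166.
Divisors of 166: 1, 2, 83, 166.
Repeated squaring: 141^1 ≡ 141, 141^2 ≡ 8, 141^4 ≡ 64, 141^8 ≡ 88, 141^16 ≡ 62, 141^32 ≡ 3, 141^64 ≡ 9, 141^128 ≡ 81 (mod 167).
Test 141^d mod 167 for each divisor d in increasing order:
141^1 ≡ 141
141^2 ≡ 8
141^83 = 141^64·141^16·141^2·141^1 ≡ 1  ← first divisor giving 1
The order is 83.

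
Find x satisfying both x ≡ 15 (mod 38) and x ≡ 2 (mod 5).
167

Using Chinese Remainder Theorem:
M = 38 × 5 = 190
M1 = 5, M2 = 38
y1 = 5^(-1) mod 38 = 23
y2 = 38^(-1) mod 5 = 2
x = (15×5×23 + 2×38×2) mod 190 = 167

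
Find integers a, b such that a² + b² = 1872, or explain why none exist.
24² + 36² (a=24, b=36)

Factorization: 1872 = 2^4 × 3^2 × 13
By Fermat: n is sum of two squares iff every prime p ≡ 3 (mod 4) appears to even power.
All primes ≡ 3 (mod 4) appear to even power.
Search a = 0, 1, 2, … for 1872 - a² a perfect square: first hit at a = 24: 1872 - 576 = 1296 = 36².
1872 = 24² + 36² = 576 + 1296 ✓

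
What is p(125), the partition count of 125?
3163127352

p(n) counts ways to write n as a sum of positive integers (order ignored).
Euler's pentagonal recurrence: p(k) = p(k-1) + p(k-2) - p(k-5) - p(k-7) + p(k-12) + p(k-15) - ... (offsets j(3j∓1)/2, signs ++--, p(0)=1, p(<0)=0).
DP table for k = 0..124: p(0)=1, p(1)=1, p(2)=2, p(3)=3, p(4)=5, p(5)=7, p(6)=11, p(7)=15, p(8)=22, p(9)=30, p(10)=42, p(11)=56, p(12)=77, p(13)=101, p(14)=135, p(15)=176, p(16)=231, p(17)=297, p(18)=385, p(19)=490, p(20)=627, p(21)=792, p(22)=1002, p(23)=1255, p(24)=1575, p(25)=1958, p(26)=2436, p(27)=3010, p(28)=3718, p(29)=4565, p(30)=5604, p(31)=6842, p(32)=8349, p(33)=10143, p(34)=12310, p(35)=14883, p(36)=17977, p(37)=21637, p(38)=26015, p(39)=31185, p(40)=37338, p(41)=44583, p(42)=53174, p(43)=63261, p(44)=75175, p(45)=89134, p(46)=105558, p(47)=124754, p(48)=147273, p(49)=173525, p(50)=204226, p(51)=239943, p(52)=281589, p(53)=329931, p(54)=386155, p(55)=451276, p(56)=526823, p(57)=614154, p(58)=715220, p(59)=831820, p(60)=966467, p(61)=1121505, p(62)=1300156, p(63)=1505499, p(64)=1741630, p(65)=2012558, p(66)=2323520, p(67)=2679689, p(68)=3087735, p(69)=3554345, p(70)=4087968, p(71)=4697205, p(72)=5392783, p(73)=6185689, p(74)=7089500, p(75)=8118264, p(76)=9289091, p(77)=10619863, p(78)=12132164, p(79)=13848650, p(80)=15796476, p(81)=18004327, p(82)=20506255, p(83)=23338469, p(84)=26543660, p(85)=30167357, p(86)=34262962, p(87)=38887673, p(88)=44108109, p(89)=49995925, p(90)=56634173, p(91)=64112359, p(92)=72533807, p(93)=82010177, p(94)=92669720, p(95)=104651419, p(96)=118114304, p(97)=133230930, p(98)=150198136, p(99)=169229875, p(100)=190569292, p(101)=214481126, p(102)=241265379, p(103)=271248950, p(104)=304801365, p(105)=342325709, p(106)=384276336, p(107)=431149389, p(108)=483502844, p(109)=541946240, p(110)=607163746, p(111)=679903203, p(112)=761002156, p(113)=851376628, p(114)=952050665, p(115)=1064144451, p(116)=1188908248, p(117)=1327710076, p(118)=1482074143, p(119)=1653668665, p(120)=1844349560, p(121)=2056148051, p(122)=2291320912, p(123)=2552338241, p(124)=2841940500.
Final step: p(125) = p(124) + p(123) - p(120) - p(118) + p(113) + p(110) - p(103) - p(99) + p(90) + p(85) - p(74) - p(68) + p(55) + p(48) - p(33) - p(25) + p(8)
= 2841940500 + 2552338241 - 1844349560 - 1482074143 + 851376628 + 607163746 - 271248950 - 169229875 + 56634173 + 30167357 - 7089500 - 3087735 + 451276 + 147273 - 10143 - 1958 + 22
= 3163127352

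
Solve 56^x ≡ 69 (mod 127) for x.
110

Baby-step giant-step with step n = ⌈√127⌉ = 12.
Baby steps 56^j mod 127 (j:value) for j=0..11: 0:1, 1:56, 2:88, 3:102, 4:124, 5:86, 6:117, 7:75, 8:9, 9:123, 10:30, 11:29.
Giant-step multiplier: 56^(-12) ≡ 56^(126-12) = 56^114 ≡ 47 (mod 127).
Giant steps γ_i = 69·47^i mod 127: γ_0=69, γ_1=68, γ_2=21, γ_3=98, γ_4=34, γ_5=74, γ_6=49, γ_7=17, γ_8=37, γ_9=88 (in table at j=2).
x = i·n + j = 9·12 + 2 = 110.
Check: 56^110 ≡ 69 (mod 127).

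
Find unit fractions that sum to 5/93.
1/19 + 1/884 + 1/1562028

Greedy algorithm:
5/93: ceiling(93/5) = 19, use 1/19
2/1767: ceiling(1767/2) = 884, use 1/884
1/1562028: ceiling(1562028/1) = 1562028, use 1/1562028
Result: 5/93 = 1/19 + 1/884 + 1/1562028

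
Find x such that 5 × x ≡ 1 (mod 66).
53

gcd(5, 66) = 1, so the inverse exists.
Extended Euclidean algorithm on (66, 5):
66 = 13 × 5 + 1  ⟹  1 = (1)·66 + (-13)·5
So (-13)·5 ≡ 1 (mod 66), i.e. 5^(-1) ≡ -13 ≡ 53 (mod 66).
Check: 5 × 53 = 265 ≡ 1 (mod 66)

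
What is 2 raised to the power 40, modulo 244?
196

Repeated squaring. Binary of 40 = 101000.
2^1 ≡ 2 (mod 244); 2^2 ≡ 4 (mod 244); 2^4 ≡ 16 (mod 244); 2^8 ≡ 12 (mod 244); 2^16 ≡ 144 (mod 244); 2^32 ≡ 240 (mod 244)
2^40 = 2^8 × 2^32 ≡ 196 (mod 244)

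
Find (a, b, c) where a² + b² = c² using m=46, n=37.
(747, 3404, 3485)

Euclid's formula: a = m² - n², b = 2mn, c = m² + n²
m = 46, n = 37
a = 46² - 37² = 2116 - 1369 = 747
b = 2 × 46 × 37 = 3404
c = 46² + 37² = 2116 + 1369 = 3485
Verification: 747² + 3404² = 558009 + 11587216 = 12145225 = 3485² ✓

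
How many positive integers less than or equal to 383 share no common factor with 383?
382

383 = 383
φ(n) = n × ∏(1 - 1/p) for each prime p dividing n
φ(383) = 383 × (1 - 1/383) = 382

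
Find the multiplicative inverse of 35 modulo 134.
23

gcd(35, 134) = 1, so the inverse exists.
Extended Euclidean algorithm on (134, 35):
134 = 3 × 35 + 29  ⟹  29 = (1)·134 + (-3)·35
35 = 1 × 29 + 6  ⟹  6 = (-1)·134 + (4)·35
29 = 4 × 6 + 5  ⟹  5 = (5)·134 + (-19)·35
6 = 1 × 5 + 1  ⟹  1 = (-6)·134 + (23)·35
So (23)·35 ≡ 1 (mod 134), i.e. 35^(-1) ≡ 23 (mod 134).
Check: 35 × 23 = 805 ≡ 1 (mod 134)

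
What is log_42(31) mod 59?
15

Baby-step giant-step with step n = ⌈√59⌉ = 8.
Baby steps 42^j mod 59 (j:value) for j=0..7: 0:1, 1:42, 2:53, 3:43, 4:36, 5:37, 6:20, 7:14.
Giant-step multiplier: 42^(-8) ≡ 42^(58-8) = 42^50 ≡ 29 (mod 59).
Giant steps γ_i = 31·29^i mod 59: γ_0=31, γ_1=14 (in table at j=7).
x = i·n + j = 1·8 + 7 = 15.
Check: 42^15 ≡ 31 (mod 59).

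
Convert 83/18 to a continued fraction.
[4; 1, 1, 1, 1, 3]

Euclidean algorithm steps:
83 = 4 × 18 + 11
18 = 1 × 11 + 7
11 = 1 × 7 + 4
7 = 1 × 4 + 3
4 = 1 × 3 + 1
3 = 3 × 1 + 0
Continued fraction: [4; 1, 1, 1, 1, 3]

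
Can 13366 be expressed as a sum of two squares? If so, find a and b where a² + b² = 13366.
Not possible

Factorization: 13366 = 2 × 41 × 163
By Fermat: n is sum of two squares iff every prime p ≡ 3 (mod 4) appears to even power.
Prime(s) ≡ 3 (mod 4) with odd exponent: [(163, 1)]
Therefore 13366 cannot be expressed as a² + b².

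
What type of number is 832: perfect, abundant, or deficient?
abundant

Proper divisors of 832: sum = 1 + 2 + 4 + 8 + 13 + 16 + 26 + 32 + 52 + 64 + 104 + 208 + 416 = 946
Since 946 > 832, 832 is abundant.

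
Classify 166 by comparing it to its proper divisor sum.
deficient

Proper divisors of 166: sum = 1 + 2 + 83 = 86
Since 86 < 166, 166 is deficient.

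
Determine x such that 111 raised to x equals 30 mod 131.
123

Baby-step giant-step with step n = ⌈√131⌉ = 12.
Baby steps 111^j mod 131 (j:value) for j=0..11: 0:1, 1:111, 2:7, 3:122, 4:49, 5:68, 6:81, 7:83, 8:43, 9:57, 10:39, 11:6.
Giant-step multiplier: 111^(-12) ≡ 111^(130-12) = 111^118 ≡ 12 (mod 131).
Giant steps γ_i = 30·12^i mod 131: γ_0=30, γ_1=98, γ_2=128, γ_3=95, γ_4=92, γ_5=56, γ_6=17, γ_7=73, γ_8=90, γ_9=32, γ_10=122 (in table at j=3).
x = i·n + j = 10·12 + 3 = 123.
Check: 111^123 ≡ 30 (mod 131).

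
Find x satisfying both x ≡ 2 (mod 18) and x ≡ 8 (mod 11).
74

Using Chinese Remainder Theorem:
M = 18 × 11 = 198
M1 = 11, M2 = 18
y1 = 11^(-1) mod 18 = 5
y2 = 18^(-1) mod 11 = 8
x = (2×11×5 + 8×18×8) mod 198 = 74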